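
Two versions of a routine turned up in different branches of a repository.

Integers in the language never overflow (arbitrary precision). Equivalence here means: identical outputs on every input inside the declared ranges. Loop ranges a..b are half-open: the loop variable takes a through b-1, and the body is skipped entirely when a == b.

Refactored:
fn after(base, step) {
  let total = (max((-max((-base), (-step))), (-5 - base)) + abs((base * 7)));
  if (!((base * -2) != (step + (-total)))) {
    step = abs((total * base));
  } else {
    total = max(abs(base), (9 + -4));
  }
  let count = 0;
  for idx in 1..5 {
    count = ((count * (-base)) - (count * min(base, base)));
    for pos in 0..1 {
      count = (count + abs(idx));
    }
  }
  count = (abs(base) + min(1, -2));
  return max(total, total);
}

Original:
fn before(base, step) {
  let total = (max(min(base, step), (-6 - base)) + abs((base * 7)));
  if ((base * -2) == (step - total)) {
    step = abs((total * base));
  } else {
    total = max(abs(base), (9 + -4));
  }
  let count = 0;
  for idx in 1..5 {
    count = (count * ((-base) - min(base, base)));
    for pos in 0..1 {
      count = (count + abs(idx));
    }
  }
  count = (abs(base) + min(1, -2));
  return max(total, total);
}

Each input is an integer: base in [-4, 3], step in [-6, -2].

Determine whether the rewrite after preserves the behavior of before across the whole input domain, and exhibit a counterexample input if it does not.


Not equivalent: base=0, step=-6 separates them (-6 vs 5).
before: total := -6 | ((base * -2) == (step - total)): true | step := 0 | count := 0 | iter idx=1: | count := 0 | iter pos=0: | count := 1 | iter idx=2: | count := 0 | iter pos=0: | count := 2 | iter idx=3: | count := 0 | iter pos=0: | count := 3 | iter idx=4: | count := 0 | iter pos=0: | count := 4 | count := -2 | result -6
after: total := -5 | (!((base * -2) != (step + (-total)))): false | total := 5 | count := 0 | iter idx=1: | count := 0 | iter pos=0: | count := 1 | iter idx=2: | count := 0 | iter pos=0: | count := 2 | iter idx=3: | count := 0 | iter pos=0: | count := 3 | iter idx=4: | count := 0 | iter pos=0: | count := 4 | count := -2 | result 5
verdict: not equivalent; witness: base=0, step=-6


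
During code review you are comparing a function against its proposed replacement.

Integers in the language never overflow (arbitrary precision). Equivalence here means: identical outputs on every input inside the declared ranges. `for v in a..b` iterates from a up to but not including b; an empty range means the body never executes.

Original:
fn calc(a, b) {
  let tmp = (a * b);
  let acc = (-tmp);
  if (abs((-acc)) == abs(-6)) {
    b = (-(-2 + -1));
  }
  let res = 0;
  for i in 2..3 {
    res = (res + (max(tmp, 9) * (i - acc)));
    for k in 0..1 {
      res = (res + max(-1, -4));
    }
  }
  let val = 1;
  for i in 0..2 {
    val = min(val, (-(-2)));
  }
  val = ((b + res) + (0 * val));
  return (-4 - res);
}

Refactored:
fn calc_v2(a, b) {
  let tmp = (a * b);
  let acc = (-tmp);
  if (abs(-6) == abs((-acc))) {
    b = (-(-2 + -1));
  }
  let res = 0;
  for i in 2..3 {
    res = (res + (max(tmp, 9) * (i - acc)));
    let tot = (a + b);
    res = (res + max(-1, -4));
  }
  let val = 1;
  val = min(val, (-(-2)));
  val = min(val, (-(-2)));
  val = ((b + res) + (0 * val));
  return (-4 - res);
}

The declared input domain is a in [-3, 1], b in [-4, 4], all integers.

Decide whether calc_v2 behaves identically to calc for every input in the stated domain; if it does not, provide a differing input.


Comparing the listings, the differences include: min/max/abs usage differs; also arithmetic usage differs; also loop structure differs; also local variable names differ; also constant usage differs.
As a probe, take a=1, b=-1: calc runs tmp becomes -1; next acc becomes 1; next (abs((-acc)) == abs(-6)) evaluates to false; next res becomes 0; next at i=2:; next res becomes 9; next at k=0:; next res becomes 8; next val becomes 1; next at i=0:; next val becomes 1; next at i=1:; next val becomes 1; next val becomes 7; next final value -12; calc_v2 runs tmp becomes -1; next acc becomes 1; next (abs(-6) == abs((-acc))) evaluates to false; next res becomes 0; next at i=2:; next res becomes 9; next tot becomes 0; next res becomes 8; next val becomes 1; next val becomes 1; next val becomes 1; next val becomes 7; next final value -12; both end at -12.
An exhaustive pass over the 45 declared inputs shows identical outputs.
verdict: equivalent


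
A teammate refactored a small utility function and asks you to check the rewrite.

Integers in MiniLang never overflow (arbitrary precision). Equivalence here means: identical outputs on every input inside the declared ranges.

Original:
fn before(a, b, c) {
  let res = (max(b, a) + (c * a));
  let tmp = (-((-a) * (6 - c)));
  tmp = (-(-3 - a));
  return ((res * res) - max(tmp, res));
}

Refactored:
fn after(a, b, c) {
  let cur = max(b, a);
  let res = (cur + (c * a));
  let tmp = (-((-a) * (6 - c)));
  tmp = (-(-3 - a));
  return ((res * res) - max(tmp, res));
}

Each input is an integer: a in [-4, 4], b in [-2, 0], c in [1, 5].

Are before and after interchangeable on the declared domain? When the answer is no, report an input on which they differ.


This is a faithful refactor — statement counts differ, local variable names differ, but the computed results match everywhere.
One worked example (a=4, b=0, c=2) — before: res = 12; tmp = 16; tmp = 7; return 132; after: cur = 4; res = 12; tmp = 16; tmp = 7; return 132; agreement on 132.
An exhaustive pass over the 135 declared inputs shows identical outputs.
verdict: equivalent


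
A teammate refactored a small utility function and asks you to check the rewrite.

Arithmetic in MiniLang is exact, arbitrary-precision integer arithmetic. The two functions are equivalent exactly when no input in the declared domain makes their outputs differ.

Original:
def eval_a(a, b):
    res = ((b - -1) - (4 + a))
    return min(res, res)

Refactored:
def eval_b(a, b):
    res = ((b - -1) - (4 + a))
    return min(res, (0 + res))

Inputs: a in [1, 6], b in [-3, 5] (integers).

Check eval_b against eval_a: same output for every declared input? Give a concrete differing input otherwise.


Reading the diff, among the changes: constant usage differs; also arithmetic usage differs.
Tracing a=6, b=5: eval_a: res becomes -4; next final value -4 | eval_b: res becomes -4; next final value -4 — matching result -4.
An exhaustive pass over the 54 declared inputs shows identical outputs.
verdict: equivalent


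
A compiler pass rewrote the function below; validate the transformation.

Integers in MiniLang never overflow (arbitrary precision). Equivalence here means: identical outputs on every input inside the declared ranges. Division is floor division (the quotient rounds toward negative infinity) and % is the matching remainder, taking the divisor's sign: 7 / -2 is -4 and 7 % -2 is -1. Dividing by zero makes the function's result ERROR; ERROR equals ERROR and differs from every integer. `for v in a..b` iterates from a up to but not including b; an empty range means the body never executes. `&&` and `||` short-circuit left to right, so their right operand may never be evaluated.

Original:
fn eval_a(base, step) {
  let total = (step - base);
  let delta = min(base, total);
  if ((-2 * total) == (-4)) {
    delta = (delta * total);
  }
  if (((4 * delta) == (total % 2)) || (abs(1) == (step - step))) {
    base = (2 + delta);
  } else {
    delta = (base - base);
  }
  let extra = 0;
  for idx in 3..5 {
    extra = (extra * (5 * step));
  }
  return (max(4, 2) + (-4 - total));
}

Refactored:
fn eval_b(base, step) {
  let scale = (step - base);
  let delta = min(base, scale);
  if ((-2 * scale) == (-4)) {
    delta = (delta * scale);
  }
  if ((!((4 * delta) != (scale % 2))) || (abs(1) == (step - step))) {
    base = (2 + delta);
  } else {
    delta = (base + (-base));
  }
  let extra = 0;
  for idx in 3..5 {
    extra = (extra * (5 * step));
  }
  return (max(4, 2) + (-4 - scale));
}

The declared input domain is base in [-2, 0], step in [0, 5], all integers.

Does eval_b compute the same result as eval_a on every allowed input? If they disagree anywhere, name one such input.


Differences: comparison usage differs, local variable names differ, arithmetic usage differs, boolean connective usage differs — yet all 18 inputs agree.
verdict: equivalent


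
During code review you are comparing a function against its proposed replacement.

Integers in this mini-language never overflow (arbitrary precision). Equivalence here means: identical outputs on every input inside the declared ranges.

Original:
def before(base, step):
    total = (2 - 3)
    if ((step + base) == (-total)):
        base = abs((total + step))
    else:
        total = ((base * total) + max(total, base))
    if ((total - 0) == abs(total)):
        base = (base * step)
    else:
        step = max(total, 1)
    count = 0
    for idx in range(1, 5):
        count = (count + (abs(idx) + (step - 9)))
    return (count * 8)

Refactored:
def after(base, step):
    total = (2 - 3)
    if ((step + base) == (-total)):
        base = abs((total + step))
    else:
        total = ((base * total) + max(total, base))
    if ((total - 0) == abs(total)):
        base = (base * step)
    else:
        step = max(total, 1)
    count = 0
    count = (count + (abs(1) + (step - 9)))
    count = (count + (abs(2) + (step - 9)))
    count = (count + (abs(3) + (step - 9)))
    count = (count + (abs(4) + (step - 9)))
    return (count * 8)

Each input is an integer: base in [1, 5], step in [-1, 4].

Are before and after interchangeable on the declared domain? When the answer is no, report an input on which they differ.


Equivalent — the differences include min/max/abs usage differs; constant usage differs; statement counts differ; arithmetic usage differs; local variable names differ; loop structure differs, yet no declared input distinguishes the two.
As a probe, take base=5, step=3: before runs total = -1; ((step + base) == (-total)) -> false; total = 0; ((total - 0) == abs(total)) -> true; base = 15; count = 0; [idx=1]; count = -5; [idx=2]; count = -9; [idx=3]; count = -12; [idx=4]; count = -14; return -112; after runs total = -1; ((step + base) == (-total)) -> false; total = 0; ((total - 0) == abs(total)) -> true; base = 15; count = 0; count = -5; count = -9; count = -12; count = -14; return -112; both end at -112.
An exhaustive pass over the 30 declared inputs shows identical outputs.
verdict: equivalent


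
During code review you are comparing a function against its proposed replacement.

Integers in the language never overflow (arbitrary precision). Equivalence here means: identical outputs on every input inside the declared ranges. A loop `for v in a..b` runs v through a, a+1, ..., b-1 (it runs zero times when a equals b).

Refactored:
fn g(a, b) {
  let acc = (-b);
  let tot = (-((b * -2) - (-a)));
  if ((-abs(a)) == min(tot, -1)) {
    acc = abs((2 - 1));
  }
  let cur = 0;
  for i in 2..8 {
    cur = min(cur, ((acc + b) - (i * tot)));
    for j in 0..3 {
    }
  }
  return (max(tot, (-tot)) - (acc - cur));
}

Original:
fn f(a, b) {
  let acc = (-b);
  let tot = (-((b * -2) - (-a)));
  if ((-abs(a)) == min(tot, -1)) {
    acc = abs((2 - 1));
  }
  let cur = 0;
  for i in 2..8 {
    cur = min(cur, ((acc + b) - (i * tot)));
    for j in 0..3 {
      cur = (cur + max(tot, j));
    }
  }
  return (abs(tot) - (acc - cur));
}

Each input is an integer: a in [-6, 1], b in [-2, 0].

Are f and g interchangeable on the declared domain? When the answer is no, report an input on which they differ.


These are not equivalent — on a=-6, b=-2 the outputs split (-8 vs -14).
f: acc=2, then tot=2, then ((-abs(a)) == min(tot, -1)) is false, then cur=0, then (i=2), then cur=-4, then (j=0), then cur=-2, then (j=1), then cur=0, then (j=2), then cur=2, then (i=3), then cur=-6, then (j=0), then cur=-4, then (j=1), then cur=-2, then (j=2), then cur=0, then (i=4), then cur=-8, then (j=0), then cur=-6, then (j=1), then cur=-4, then (j=2), then cur=-2, then (i=5), then cur=-10, then (j=0), then cur=-8, then (j=1), then cur=-6, then (j=2), then cur=-4, then (i=6), then cur=-12, then (j=0), then cur=-10, then (j=1), then cur=-8, then (j=2), then cur=-6, then (i=7), then cur=-14, then (j=0), then cur=-12, then (j=1), then cur=-10, then (j=2), then cur=-8, then returns -8
g: acc=2, then tot=2, then ((-abs(a)) == min(tot, -1)) is false, then cur=0, then (i=2), then cur=-4, then (j=0), then (j=1), then (j=2), then (i=3), then cur=-6, then (j=0), then (j=1), then (j=2), then (i=4), then cur=-8, then (j=0), then (j=1), then (j=2), then (i=5), then cur=-10, then (j=0), then (j=1), then (j=2), then (i=6), then cur=-12, then (j=0), then (j=1), then (j=2), then (i=7), then cur=-14, then (j=0), then (j=1), then (j=2), then returns -14
verdict: not equivalent; witness: a=-6, b=-2


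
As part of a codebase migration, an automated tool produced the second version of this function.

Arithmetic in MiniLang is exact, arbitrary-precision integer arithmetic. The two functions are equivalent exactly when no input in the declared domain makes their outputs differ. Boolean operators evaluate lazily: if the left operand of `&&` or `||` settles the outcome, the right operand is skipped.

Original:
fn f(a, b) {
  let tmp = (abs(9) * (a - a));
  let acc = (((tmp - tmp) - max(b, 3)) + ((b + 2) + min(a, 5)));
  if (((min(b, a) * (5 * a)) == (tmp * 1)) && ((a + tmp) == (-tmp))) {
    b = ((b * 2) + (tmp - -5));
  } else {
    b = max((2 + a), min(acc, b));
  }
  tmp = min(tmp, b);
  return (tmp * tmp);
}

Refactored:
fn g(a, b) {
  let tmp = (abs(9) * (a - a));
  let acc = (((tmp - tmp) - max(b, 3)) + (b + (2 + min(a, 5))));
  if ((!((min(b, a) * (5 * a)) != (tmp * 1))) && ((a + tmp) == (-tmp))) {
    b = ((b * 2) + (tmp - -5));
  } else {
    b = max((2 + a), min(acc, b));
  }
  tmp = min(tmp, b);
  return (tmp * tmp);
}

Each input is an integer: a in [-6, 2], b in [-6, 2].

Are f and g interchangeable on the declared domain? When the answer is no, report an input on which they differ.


Although boolean connective usage differs; also comparison usage differs, 81/81 inputs agree.
verdict: equivalent


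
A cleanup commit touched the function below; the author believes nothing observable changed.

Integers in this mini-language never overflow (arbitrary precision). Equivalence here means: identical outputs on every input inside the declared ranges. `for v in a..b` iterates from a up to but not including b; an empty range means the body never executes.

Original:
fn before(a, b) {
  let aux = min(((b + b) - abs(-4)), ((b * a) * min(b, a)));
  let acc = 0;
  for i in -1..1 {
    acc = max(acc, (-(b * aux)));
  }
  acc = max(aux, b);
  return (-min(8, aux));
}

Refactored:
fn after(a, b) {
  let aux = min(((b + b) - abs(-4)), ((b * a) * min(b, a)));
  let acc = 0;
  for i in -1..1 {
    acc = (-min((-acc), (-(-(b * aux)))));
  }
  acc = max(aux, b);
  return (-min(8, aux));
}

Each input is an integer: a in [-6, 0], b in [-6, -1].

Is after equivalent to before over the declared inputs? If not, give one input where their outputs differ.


Comparing the listings, the differences include: min/max/abs usage differs.
As a probe, take a=-5, b=-3: before runs aux := -75 | acc := 0 | iter i=-1: | acc := 0 | iter i=0: | acc := 0 | acc := -3 | result 75; after runs aux := -75 | acc := 0 | iter i=-1: | acc := 0 | iter i=0: | acc := 0 | acc := -3 | result 75; both end at 75.
Every one of the 42 inputs gives matching results.
verdict: equivalent


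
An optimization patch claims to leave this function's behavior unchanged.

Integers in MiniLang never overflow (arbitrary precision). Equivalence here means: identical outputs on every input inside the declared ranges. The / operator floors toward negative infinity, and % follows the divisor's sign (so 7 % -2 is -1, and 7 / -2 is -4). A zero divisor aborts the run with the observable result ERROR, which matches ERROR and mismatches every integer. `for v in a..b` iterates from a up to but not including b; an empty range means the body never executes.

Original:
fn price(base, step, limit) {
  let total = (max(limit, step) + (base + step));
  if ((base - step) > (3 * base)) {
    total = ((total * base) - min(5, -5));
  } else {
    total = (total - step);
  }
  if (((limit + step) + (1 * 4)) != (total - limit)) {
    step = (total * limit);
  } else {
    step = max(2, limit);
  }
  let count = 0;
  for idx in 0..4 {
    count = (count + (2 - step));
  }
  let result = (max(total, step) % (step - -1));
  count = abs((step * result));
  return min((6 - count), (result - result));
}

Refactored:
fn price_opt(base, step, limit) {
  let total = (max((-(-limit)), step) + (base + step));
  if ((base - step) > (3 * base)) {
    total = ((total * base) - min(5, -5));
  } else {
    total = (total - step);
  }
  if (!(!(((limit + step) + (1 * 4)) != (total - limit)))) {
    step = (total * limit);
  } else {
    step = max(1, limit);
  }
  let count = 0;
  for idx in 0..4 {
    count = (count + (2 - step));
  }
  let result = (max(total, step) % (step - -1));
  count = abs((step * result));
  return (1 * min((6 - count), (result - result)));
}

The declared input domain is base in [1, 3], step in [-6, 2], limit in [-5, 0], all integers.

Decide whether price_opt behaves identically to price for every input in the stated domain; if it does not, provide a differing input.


Equivalent. The one real change (`2` became `1`) has no effect anywhere in the declared ranges.
Checked all 162 inputs in the declared domain: the outputs agree on every one.
Tracing base=2, step=1, limit=0: price: total=4, then ((base - step) > (3 * base)) is false, then total=3, then (((limit + step) + (1 * 4)) != (total - limit)) is true, then step=0, then count=0, then (idx=0), then count=2, then (idx=1), then count=4, then (idx=2), then count=6, then (idx=3), then count=8, then result=0, then count=0, then returns 0 | price_opt: total=4, then ((base - step) > (3 * base)) is false, then total=3, then (!(!(((limit + step) + (1 * 4)) != (total - limit)))) is true, then step=0, then count=0, then (idx=0), then count=2, then (idx=1), then count=4, then (idx=2), then count=6, then (idx=3), then count=8, then result=0, then count=0, then returns 0 — matching result 0.
verdict: equivalent


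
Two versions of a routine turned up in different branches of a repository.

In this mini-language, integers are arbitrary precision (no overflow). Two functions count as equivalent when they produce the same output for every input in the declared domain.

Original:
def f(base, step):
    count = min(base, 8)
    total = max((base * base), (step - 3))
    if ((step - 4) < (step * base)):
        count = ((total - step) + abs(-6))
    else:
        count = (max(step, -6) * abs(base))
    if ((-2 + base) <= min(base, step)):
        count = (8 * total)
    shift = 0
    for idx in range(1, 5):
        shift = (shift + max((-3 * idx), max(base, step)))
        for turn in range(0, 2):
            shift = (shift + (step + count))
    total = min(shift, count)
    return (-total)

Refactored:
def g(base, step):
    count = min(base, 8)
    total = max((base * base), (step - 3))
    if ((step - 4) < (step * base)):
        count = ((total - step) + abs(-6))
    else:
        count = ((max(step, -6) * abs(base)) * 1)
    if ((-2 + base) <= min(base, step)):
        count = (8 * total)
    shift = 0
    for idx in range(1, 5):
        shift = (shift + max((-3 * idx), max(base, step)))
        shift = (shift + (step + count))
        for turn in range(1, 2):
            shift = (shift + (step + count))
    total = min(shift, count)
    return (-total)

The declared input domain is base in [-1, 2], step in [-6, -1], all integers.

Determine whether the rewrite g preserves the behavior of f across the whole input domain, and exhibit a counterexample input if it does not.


Equivalent — the differences include loop structure differs; constant usage differs; statement counts differ; arithmetic usage differs, yet no declared input distinguishes the two.
One worked example (base=-1, step=-2) — f: count = -1; total = 1; ((step - 4) < (step * base)) -> true; count = 9; ((-2 + base) <= min(base, step)) -> true; count = 8; shift = 0; [idx=1]; shift = -1; [turn=0]; shift = 5; [turn=1]; shift = 11; [idx=2]; shift = 10; [turn=0]; shift = 16; [turn=1]; shift = 22; [idx=3]; shift = 21; [turn=0]; shift = 27; [turn=1]; shift = 33; [idx=4]; shift = 32; [turn=0]; shift = 38; [turn=1]; shift = 44; total = 8; return -8; g: count = -1; total = 1; ((step - 4) < (step * base)) -> true; count = 9; ((-2 + base) <= min(base, step)) -> true; count = 8; shift = 0; [idx=1]; shift = -1; shift = 5; [turn=1]; shift = 11; [idx=2]; shift = 10; shift = 16; [turn=1]; shift = 22; [idx=3]; shift = 21; shift = 27; [turn=1]; shift = 33; [idx=4]; shift = 32; shift = 38; [turn=1]; shift = 44; total = 8; return -8; agreement on -8.
Across all 24 domain points the two functions coincide.
verdict: equivalent


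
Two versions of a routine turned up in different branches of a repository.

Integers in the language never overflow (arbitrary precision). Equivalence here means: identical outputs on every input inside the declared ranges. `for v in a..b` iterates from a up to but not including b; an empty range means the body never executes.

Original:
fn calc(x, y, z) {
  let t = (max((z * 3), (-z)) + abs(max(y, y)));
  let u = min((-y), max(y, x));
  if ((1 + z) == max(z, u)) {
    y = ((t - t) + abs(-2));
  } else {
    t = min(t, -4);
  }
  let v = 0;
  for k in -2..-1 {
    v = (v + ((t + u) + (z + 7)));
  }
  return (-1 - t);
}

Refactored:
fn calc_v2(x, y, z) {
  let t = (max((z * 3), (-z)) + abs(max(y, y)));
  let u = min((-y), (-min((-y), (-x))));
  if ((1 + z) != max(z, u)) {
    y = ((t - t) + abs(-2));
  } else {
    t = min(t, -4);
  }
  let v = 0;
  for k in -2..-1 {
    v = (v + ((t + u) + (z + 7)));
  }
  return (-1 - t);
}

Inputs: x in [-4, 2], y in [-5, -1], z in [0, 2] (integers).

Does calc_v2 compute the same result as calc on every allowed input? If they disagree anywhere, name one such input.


Run the pair on x=-4, y=-5, z=0.
calc: t=5, then u=-4, then ((1 + z) == max(z, u)) is false, then t=-4, then v=0, then (k=-2), then v=-1, then returns 3
calc_v2: t=5, then u=-4, then ((1 + z) != max(z, u)) is true, then y=2, then v=0, then (k=-2), then v=8, then returns -6
3 against -6: the behavior changed.
verdict: not equivalent; witness: x=-4, y=-5, z=0


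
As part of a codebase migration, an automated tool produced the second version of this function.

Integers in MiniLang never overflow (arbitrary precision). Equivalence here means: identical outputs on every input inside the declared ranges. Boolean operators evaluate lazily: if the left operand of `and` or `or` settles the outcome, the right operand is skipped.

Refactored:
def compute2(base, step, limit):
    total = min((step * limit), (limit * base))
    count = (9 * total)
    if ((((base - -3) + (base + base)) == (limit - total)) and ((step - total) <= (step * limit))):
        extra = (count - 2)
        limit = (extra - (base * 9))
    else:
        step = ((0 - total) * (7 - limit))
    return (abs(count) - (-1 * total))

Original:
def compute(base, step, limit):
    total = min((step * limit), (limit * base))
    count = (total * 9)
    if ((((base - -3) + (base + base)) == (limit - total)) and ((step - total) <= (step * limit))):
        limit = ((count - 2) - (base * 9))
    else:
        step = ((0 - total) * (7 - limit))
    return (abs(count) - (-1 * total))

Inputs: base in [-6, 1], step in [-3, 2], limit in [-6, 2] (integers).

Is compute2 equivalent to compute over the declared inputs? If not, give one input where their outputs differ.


Differences: statement counts differ, plus local variable names differ — yet all 432 inputs agree.
verdict: equivalent


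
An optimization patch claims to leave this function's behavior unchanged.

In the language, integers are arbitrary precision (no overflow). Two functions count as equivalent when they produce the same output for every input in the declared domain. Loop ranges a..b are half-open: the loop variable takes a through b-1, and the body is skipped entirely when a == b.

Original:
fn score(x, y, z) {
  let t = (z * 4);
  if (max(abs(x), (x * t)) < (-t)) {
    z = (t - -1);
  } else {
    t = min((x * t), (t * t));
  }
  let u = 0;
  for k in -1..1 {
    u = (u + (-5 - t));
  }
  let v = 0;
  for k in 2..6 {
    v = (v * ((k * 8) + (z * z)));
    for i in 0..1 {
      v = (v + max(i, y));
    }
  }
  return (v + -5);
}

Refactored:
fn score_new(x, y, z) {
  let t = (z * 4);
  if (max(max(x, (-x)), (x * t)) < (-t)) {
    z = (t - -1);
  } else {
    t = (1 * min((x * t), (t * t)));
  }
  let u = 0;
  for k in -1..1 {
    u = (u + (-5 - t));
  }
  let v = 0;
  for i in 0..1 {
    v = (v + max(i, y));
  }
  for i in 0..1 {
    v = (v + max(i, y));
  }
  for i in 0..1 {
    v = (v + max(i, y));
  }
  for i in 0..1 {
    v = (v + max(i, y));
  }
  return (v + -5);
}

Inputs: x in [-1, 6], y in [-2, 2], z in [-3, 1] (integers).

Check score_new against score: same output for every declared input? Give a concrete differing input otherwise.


Run the pair on x=-1, y=1, z=-3.
score: t := -12 | (max(abs(x), (x * t)) < (-t)): false | t := 12 | u := 0 | iter k=-1: | u := -17 | iter k=0: | u := -34 | v := 0 | iter k=2: | v := 0 | iter i=0: | v := 1 | iter k=3: | v := 33 | iter i=0: | v := 34 | iter k=4: | v := 1394 | iter i=0: | v := 1395 | iter k=5: | v := 68355 | iter i=0: | v := 68356 | result 68351
score_new: t := -12 | (max(max(x, (-x)), (x * t)) < (-t)): false | t := 12 | u := 0 | iter k=-1: | u := -17 | iter k=0: | u := -34 | v := 0 | iter i=0: | v := 1 | iter i=0: | v := 2 | iter i=0: | v := 3 | iter i=0: | v := 4 | result -1
68351 != -1, so the rewrite changes behavior.
verdict: not equivalent; witness: x=-1, y=1, z=-3


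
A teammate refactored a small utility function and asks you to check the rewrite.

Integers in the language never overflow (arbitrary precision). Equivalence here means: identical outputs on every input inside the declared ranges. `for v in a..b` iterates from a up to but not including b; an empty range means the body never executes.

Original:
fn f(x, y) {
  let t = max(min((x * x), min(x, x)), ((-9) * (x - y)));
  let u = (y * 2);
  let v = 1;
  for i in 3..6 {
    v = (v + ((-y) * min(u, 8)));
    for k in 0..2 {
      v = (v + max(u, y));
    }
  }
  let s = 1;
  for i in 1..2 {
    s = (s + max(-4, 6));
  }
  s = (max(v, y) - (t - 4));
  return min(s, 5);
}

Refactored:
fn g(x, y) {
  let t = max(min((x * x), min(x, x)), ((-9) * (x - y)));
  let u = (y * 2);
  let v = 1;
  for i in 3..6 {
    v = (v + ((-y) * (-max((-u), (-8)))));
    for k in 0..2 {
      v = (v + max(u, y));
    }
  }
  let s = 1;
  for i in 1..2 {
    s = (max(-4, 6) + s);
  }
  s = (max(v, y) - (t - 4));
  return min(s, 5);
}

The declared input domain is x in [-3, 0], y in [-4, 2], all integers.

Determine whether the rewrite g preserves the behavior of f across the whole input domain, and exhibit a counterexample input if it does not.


Differences: min/max/abs usage differs — yet all 28 inputs agree.
verdict: equivalent


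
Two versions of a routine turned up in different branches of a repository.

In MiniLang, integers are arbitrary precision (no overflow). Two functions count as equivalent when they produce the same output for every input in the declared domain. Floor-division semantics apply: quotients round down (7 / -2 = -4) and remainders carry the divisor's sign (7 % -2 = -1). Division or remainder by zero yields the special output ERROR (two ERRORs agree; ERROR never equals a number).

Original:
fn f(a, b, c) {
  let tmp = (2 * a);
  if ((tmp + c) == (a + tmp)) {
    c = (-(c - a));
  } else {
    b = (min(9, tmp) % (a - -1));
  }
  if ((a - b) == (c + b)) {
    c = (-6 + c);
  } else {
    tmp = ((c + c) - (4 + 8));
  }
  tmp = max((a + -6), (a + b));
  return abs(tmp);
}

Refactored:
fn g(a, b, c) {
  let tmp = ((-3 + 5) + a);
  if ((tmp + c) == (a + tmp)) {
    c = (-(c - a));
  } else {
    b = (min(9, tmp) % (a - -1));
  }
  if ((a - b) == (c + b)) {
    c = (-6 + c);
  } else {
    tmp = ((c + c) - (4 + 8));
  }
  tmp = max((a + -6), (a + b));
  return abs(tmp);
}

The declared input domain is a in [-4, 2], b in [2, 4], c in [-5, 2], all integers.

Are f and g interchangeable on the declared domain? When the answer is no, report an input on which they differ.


The rewrite breaks on a=-3, b=2, c=-5, where the results are 3 and 4.
f: tmp = -6; ((tmp + c) == (a + tmp)) -> false; b = 0; ((a - b) == (c + b)) -> false; tmp = -22; tmp = -3; return 3
g: tmp = -1; ((tmp + c) == (a + tmp)) -> false; b = -1; ((a - b) == (c + b)) -> false; tmp = -22; tmp = -4; return 4
verdict: not equivalent; witness: a=-3, b=2, c=-5


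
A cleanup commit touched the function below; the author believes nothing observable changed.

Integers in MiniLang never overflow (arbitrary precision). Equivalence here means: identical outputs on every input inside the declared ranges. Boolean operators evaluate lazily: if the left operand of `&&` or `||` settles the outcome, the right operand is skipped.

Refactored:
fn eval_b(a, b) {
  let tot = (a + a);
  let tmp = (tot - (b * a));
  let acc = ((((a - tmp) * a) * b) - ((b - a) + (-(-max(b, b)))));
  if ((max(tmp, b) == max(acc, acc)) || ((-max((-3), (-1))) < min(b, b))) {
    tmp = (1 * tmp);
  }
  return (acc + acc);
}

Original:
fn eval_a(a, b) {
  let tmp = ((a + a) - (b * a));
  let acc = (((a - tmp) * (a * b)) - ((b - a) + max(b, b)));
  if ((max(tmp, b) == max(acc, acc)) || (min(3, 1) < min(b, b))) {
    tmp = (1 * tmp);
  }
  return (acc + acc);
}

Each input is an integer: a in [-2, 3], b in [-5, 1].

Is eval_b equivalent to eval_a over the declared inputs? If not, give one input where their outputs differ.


The two versions differ — the changes include statement counts differ; also local variable names differ; also min/max/abs usage differs.
Spot check at a=-1, b=-4 — eval_a: tmp becomes -6; next acc becomes 27; next ((max(tmp, b) == max(acc, acc)) || (min(3, 1) < min(b, b))) evaluates to false; next final value 54. eval_b: tot becomes -2; next tmp becomes -6; next acc becomes 27; next ((max(tmp, b) == max(acc, acc)) || ((-max((-3), (-1))) < min(b, b))) evaluates to false; next final value 54. Both give 54.
Sweeping the whole domain (42 inputs) finds no disagreement.
verdict: equivalent


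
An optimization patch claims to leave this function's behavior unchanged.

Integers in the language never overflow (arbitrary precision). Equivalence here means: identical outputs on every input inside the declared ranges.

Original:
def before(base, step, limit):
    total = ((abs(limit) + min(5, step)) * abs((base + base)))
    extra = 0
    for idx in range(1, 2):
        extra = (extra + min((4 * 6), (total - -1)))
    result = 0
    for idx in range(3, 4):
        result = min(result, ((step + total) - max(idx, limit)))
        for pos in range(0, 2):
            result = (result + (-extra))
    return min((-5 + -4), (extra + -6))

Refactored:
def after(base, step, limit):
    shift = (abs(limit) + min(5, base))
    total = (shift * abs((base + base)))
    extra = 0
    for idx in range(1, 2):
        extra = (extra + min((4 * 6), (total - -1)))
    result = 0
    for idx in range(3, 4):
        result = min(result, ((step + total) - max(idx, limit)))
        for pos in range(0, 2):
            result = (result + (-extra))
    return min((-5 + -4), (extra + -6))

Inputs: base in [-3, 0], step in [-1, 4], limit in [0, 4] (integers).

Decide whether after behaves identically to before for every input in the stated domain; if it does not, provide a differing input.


base=-3, step=-1, limit=0 yields -11 from before but -23 from after.
verdict: not equivalent; witness: base=-3, step=-1, limit=0


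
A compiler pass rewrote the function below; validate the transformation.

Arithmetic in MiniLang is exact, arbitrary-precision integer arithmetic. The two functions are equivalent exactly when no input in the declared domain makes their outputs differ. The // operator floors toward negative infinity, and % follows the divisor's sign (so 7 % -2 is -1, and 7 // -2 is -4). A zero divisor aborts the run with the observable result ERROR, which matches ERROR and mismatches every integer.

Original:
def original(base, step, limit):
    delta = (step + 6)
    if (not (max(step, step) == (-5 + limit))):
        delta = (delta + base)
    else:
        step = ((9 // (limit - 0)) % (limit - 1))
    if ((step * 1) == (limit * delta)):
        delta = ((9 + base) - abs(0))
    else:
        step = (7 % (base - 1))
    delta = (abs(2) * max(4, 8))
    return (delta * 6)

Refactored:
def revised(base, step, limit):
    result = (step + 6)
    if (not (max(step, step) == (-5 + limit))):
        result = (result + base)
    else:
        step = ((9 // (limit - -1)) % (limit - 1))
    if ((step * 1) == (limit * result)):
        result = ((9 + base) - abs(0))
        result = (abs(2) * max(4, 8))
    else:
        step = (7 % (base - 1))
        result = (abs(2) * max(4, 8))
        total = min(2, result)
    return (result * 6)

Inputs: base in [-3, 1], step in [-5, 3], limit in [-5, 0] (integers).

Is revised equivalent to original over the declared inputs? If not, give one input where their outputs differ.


Take base=-3, step=-5, limit=0.
original: delta := 1 | (not (max(step, step) == (-5 + limit))): false | divide-by-zero, output ERROR
revised: result := 1 | (not (max(step, step) == (-5 + limit))): false | step := 0 | ((step * 1) == (limit * result)): true | result := 6 | result := 16 | result 96
ERROR vs 96 — the two versions disagree here.
verdict: not equivalent; witness: base=-3, step=-5, limit=0


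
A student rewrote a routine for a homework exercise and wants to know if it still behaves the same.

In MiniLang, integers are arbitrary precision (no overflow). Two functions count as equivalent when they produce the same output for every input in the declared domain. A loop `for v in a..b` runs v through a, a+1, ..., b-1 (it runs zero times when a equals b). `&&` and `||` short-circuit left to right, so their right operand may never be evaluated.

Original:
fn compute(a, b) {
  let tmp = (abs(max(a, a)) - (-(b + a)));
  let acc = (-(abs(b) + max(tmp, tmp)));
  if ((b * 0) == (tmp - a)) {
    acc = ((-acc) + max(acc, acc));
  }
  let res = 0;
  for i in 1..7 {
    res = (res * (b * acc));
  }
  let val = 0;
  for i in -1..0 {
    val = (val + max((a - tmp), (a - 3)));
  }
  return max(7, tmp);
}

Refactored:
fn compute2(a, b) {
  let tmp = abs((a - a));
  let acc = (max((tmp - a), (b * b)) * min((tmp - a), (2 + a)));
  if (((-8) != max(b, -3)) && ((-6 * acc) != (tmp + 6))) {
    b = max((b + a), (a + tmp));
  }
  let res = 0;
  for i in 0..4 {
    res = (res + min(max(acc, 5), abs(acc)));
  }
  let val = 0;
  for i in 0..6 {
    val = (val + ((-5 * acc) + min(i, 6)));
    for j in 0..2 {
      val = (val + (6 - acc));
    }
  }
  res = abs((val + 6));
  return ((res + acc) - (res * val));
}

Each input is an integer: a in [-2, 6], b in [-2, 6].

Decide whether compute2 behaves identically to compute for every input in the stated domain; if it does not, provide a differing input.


Consider the input a=-2, b=-2.
compute: tmp := -2 | acc := 0 | ((b * 0) == (tmp - a)): true | acc := 0 | res := 0 | iter i=1: | res := 0 | iter i=2: | res := 0 | iter i=3: | res := 0 | iter i=4: | res := 0 | iter i=5: | res := 0 | iter i=6: | res := 0 | val := 0 | iter i=-1: | val := 0 | result 7
compute2: tmp := 0 | acc := 0 | (((-8) != max(b, -3)) && ((-6 * acc) != (tmp + 6))): true | b := -2 | res := 0 | iter i=0: | res := 0 | iter i=1: | res := 0 | iter i=2: | res := 0 | iter i=3: | res := 0 | val := 0 | iter i=0: | val := 0 | iter j=0: | val := 6 | iter j=1: | val := 12 | iter i=1: | val := 13 | iter j=0: | val := 19 | iter j=1: | val := 25 | iter i=2: | val := 27 | iter j=0: | val := 33 | iter j=1: | val := 39 | iter i=3: | val := 42 | iter j=0: | val := 48 | iter j=1: | val := 54 | iter i=4: | val := 58 | iter j=0: | val := 64 | iter j=1: | val := 70 | iter i=5: | val := 75 | iter j=0: | val := 81 | iter j=1: | val := 87 | res := 93 | result -7998
7 != -7998, so the rewrite changes behavior.
verdict: not equivalent; witness: a=-2, b=-2


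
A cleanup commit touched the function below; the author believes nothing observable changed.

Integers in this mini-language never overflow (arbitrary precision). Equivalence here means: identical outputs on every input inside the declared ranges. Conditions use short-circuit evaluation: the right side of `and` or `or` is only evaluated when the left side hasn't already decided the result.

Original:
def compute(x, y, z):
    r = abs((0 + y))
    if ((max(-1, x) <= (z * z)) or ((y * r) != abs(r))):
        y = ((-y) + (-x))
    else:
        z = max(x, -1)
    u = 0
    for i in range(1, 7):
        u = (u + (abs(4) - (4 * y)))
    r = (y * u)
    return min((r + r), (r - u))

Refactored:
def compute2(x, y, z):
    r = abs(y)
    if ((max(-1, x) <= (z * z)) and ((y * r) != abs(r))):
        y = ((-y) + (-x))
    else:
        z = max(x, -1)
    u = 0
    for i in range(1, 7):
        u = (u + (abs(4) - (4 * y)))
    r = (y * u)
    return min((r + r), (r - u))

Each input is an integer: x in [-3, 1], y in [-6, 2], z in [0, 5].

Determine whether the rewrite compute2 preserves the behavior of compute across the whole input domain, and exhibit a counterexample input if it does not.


Take x=-3, y=0, z=0.
compute: r becomes 0; next ((max(-1, x) <= (z * z)) or ((y * r) != abs(r))) evaluates to true; next y becomes 3; next u becomes 0; next at i=1:; next u becomes -8; next at i=2:; next u becomes -16; next at i=3:; next u becomes -24; next at i=4:; next u becomes -32; next at i=5:; next u becomes -40; next at i=6:; next u becomes -48; next r becomes -144; next final value -288
compute2: r becomes 0; next ((max(-1, x) <= (z * z)) and ((y * r) != abs(r))) evaluates to false; next z becomes -1; next u becomes 0; next at i=1:; next u becomes 4; next at i=2:; next u becomes 8; next at i=3:; next u becomes 12; next at i=4:; next u becomes 16; next at i=5:; next u becomes 20; next at i=6:; next u becomes 24; next r becomes 0; next final value -24
-288 vs -24 — the two versions disagree here.
verdict: not equivalent; witness: x=-3, y=0, z=0


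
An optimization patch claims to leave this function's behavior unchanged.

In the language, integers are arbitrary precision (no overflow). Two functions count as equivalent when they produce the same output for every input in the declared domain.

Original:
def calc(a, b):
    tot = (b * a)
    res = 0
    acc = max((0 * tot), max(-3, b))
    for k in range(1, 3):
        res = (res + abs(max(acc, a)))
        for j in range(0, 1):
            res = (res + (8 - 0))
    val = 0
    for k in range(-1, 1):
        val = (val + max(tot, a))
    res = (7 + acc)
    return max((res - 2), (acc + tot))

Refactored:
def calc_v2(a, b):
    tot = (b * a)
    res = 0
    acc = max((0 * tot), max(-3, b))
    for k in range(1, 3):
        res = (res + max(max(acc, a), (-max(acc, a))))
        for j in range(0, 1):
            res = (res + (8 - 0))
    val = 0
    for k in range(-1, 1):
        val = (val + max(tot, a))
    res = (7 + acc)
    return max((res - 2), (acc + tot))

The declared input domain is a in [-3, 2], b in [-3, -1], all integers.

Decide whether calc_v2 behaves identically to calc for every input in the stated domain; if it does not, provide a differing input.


The two are interchangeable: min/max/abs usage differs, and every declared input agrees.
Tracing a=-1, b=-2: calc: tot=2, then res=0, then acc=0, then (k=1), then res=0, then (j=0), then res=8, then (k=2), then res=8, then (j=0), then res=16, then val=0, then (k=-1), then val=2, then (k=0), then val=4, then res=7, then returns 5 | calc_v2: tot=2, then res=0, then acc=0, then (k=1), then res=0, then (j=0), then res=8, then (k=2), then res=8, then (j=0), then res=16, then val=0, then (k=-1), then val=2, then (k=0), then val=4, then res=7, then returns 5 — matching result 5.
Checked all 18 inputs in the declared domain: the outputs agree on every one.
verdict: equivalent


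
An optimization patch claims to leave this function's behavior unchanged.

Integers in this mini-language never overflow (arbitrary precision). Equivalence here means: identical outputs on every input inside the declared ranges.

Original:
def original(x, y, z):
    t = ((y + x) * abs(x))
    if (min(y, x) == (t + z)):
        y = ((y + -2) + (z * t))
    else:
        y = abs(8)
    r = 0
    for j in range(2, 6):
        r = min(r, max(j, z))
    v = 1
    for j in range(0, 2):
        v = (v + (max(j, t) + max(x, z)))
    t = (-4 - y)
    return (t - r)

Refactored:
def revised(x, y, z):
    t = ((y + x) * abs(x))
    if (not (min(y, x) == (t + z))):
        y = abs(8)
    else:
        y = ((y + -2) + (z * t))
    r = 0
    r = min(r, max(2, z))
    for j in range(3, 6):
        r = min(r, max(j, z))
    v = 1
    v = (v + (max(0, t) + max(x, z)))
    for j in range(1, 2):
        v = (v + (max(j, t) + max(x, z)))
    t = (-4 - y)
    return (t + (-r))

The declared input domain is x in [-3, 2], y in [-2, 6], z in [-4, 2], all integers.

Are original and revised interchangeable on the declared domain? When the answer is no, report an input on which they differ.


The two versions differ — the changes include loop structure differs; also arithmetic usage differs; also statement counts differ; also boolean connective usage differs; also constant usage differs; also min/max/abs usage differs.
Spot check at x=-3, y=3, z=-4 — original: t becomes 0; next (min(y, x) == (t + z)) evaluates to false; next y becomes 8; next r becomes 0; next at j=2:; next r becomes 0; next at j=3:; next r becomes 0; next at j=4:; next r becomes 0; next at j=5:; next r becomes 0; next v becomes 1; next at j=0:; next v becomes -2; next at j=1:; next v becomes -4; next t becomes -12; next final value -12. revised: t becomes 0; next (not (min(y, x) == (t + z))) evaluates to true; next y becomes 8; next r becomes 0; next r becomes 0; next at j=3:; next r becomes 0; next at j=4:; next r becomes 0; next at j=5:; next r becomes 0; next v becomes 1; next v becomes -2; next at j=1:; next v becomes -4; next t becomes -12; next final value -12. Both give -12.
Across all 378 domain points the two functions coincide.
verdict: equivalent
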